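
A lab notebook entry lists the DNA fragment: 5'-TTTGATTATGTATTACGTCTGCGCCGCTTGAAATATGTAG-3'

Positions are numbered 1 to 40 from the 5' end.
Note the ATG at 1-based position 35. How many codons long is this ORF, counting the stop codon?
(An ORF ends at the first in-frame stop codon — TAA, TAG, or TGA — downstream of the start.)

2

Codons from position 35: ATG (35–37), TAG (38–40).
TAG is the first in-frame stop; that's 2 codons including the stop.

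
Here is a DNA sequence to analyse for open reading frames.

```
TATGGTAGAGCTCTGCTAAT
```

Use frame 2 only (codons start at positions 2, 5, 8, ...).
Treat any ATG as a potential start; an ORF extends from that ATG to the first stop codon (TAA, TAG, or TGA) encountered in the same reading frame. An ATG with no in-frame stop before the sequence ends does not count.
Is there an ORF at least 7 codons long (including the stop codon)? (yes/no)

no

Frame 2: ATG GTA GAG CTC TGC TAA — ATG at 2, stop TAA at 17 → 18 nt.
Largest ORF found is 6 codons < 7, so no.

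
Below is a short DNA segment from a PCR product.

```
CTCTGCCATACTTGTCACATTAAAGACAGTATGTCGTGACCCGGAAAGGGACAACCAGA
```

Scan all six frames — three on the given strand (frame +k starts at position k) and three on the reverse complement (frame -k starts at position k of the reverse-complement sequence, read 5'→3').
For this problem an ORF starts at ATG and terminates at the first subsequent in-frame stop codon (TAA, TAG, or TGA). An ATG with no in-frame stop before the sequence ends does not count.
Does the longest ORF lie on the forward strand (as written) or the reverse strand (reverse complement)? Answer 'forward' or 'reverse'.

forward

Reverse complement (5'→3'): TCTGGTTGTCCCTTTCCGGGTCACGACATACTGTCTTTAATGTGACAAGTATGGCAGAG
Frame +1: CTC TGC CAT ACT TGT CAC ATT AAA GAC AGT ATG TCG TGA CCC GGA AAG GGA CAA CCA — ATG at 31, stop TGA at 37 → 9 nt.
Frame +2: TCT GCC ATA CTT GTC ACA TTA AAG ACA GTA TGT CGT GAC CCG GAA AGG GAC AAC CAG — no ATG→stop ORF.
Frame +3: CTG CCA TAC TTG TCA CAT TAA AGA CAG TAT GTC GTG ACC CGG AAA GGG ACA ACC AGA — no ATG→stop ORF.
Frame -1: TCT GGT TGT CCC TTT CCG GGT CAC GAC ATA CTG TCT TTA ATG TGA CAA GTA TGG CAG — ATG at 40, stop TGA at 43 → 6 nt.
Frame -2: CTG GTT GTC CCT TTC CGG GTC ACG ACA TAC TGT CTT TAA TGT GAC AAG TAT GGC AGA — no ATG→stop ORF.
Frame -3: TGG TTG TCC CTT TCC GGG TCA CGA CAT ACT GTC TTT AAT GTG ACA AGT ATG GCA GAG — no ATG→stop ORF.
Forward-strand max 9 nt; reverse-strand max 6 nt. The forward strand has the longer ORF.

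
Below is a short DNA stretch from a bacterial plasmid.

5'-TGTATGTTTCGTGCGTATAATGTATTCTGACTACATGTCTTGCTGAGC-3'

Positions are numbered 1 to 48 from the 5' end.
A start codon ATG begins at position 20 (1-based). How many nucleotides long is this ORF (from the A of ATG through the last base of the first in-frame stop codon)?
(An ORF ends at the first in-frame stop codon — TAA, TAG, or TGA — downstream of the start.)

27

Codons from position 20: ATG (20–22), TAT (23–25), TCT (26–28), GAC (29–31), TAC (32–34), ATG (35–37), TCT (38–40), TGC (41–43), TGA (44–46).
TGA is the first in-frame stop; ORF spans 20–46, 27 nucleotides.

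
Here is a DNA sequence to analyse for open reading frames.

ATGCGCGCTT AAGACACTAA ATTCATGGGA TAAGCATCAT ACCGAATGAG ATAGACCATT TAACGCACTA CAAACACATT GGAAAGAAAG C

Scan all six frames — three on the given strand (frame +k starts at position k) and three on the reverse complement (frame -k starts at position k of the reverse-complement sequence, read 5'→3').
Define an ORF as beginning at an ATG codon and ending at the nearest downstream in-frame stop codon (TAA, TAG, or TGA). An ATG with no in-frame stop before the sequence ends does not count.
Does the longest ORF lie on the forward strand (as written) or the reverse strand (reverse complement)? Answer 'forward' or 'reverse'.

Reverse complement (5'→3'): GCTTTCTTTCCAATGTGTTTGTAGTGCGTTAAATGGTCTATCTCATTCGGTATGATGCTTATCCCATGAATTTAGTGTCTTAAGCGCGCAT
Frame +1: ATG CGC GCT TAA GAC ACT AAA TTC ATG GGA TAA GCA TCA TAC CGA ATG AGA TAG ACC ATT TAA CGC ACT ACA AAC ACA TTG GAA AGA AAG — ATG at 1, stop TAA at 10 → 12 nt; ATG at 25, stop TAA at 31 → 9 nt; ATG at 46, stop TAG at 52 → 9 nt.
Frame +2: TGC GCG CTT AAG ACA CTA AAT TCA TGG GAT AAG CAT CAT ACC GAA TGA GAT AGA CCA TTT AAC GCA CTA CAA ACA CAT TGG AAA GAA AGC — no ATG→stop ORF.
Frame +3: GCG CGC TTA AGA CAC TAA ATT CAT GGG ATA AGC ATC ATA CCG AAT GAG ATA GAC CAT TTA ACG CAC TAC AAA CAC ATT GGA AAG AAA — no ATG→stop ORF.
Frame -1: GCT TTC TTT CCA ATG TGT TTG TAG TGC GTT AAA TGG TCT ATC TCA TTC GGT ATG ATG CTT ATC CCA TGA ATT TAG TGT CTT AAG CGC GCA — ATG at 13, stop TAG at 22 → 12 nt; ATG at 52, stop TGA at 67 → 18 nt; ATG at 55, stop TGA at 67 → 15 nt.
Frame -2: CTT TCT TTC CAA TGT GTT TGT AGT GCG TTA AAT GGT CTA TCT CAT TCG GTA TGA TGC TTA TCC CAT GAA TTT AGT GTC TTA AGC GCG CAT — no ATG→stop ORF.
Frame -3: TTT CTT TCC AAT GTG TTT GTA GTG CGT TAA ATG GTC TAT CTC ATT CGG TAT GAT GCT TAT CCC ATG AAT TTA GTG TCT TAA GCG CGC — ATG at 33, stop TAA at 81 → 51 nt; ATG at 66, stop TAA at 81 → 18 nt.
Forward-strand max 12 nt; reverse-strand max 51 nt. The reverse strand has the longer ORF.

reverse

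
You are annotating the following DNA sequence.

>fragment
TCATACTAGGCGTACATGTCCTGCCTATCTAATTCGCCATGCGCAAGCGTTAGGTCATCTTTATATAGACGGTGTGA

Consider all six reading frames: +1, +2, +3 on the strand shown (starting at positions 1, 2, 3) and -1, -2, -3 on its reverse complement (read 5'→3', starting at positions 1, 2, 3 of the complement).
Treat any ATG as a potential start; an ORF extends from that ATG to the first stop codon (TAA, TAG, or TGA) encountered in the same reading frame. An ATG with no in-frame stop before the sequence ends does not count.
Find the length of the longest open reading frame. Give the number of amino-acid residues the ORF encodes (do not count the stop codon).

Reverse complement (5'→3'): TCACACCGTCTATATAAAGATGACCTAACGCTTGCGCATGGCGAATTAGATAGGCAGGACATGTACGCCTAGTATGA
Frame +1: TCA TAC TAG GCG TAC ATG TCC TGC CTA TCT AAT TCG CCA TGC GCA AGC GTT AGG TCA TCT TTA TAT AGA CGG TGT — no ATG→stop ORF.
Frame +2: CAT ACT AGG CGT ACA TGT CCT GCC TAT CTA ATT CGC CAT GCG CAA GCG TTA GGT CAT CTT TAT ATA GAC GGT GTG — no ATG→stop ORF.
Frame +3: ATA CTA GGC GTA CAT GTC CTG CCT ATC TAA TTC GCC ATG CGC AAG CGT TAG GTC ATC TTT ATA TAG ACG GTG TGA — ATG at 39, stop TAG at 51 → 15 nt.
Frame -1: TCA CAC CGT CTA TAT AAA GAT GAC CTA ACG CTT GCG CAT GGC GAA TTA GAT AGG CAG GAC ATG TAC GCC TAG TAT — ATG at 61, stop TAG at 70 → 12 nt.
Frame -2: CAC ACC GTC TAT ATA AAG ATG ACC TAA CGC TTG CGC ATG GCG AAT TAG ATA GGC AGG ACA TGT ACG CCT AGT ATG — ATG at 20, stop TAA at 26 → 9 nt; ATG at 38, stop TAG at 47 → 12 nt.
Frame -3: ACA CCG TCT ATA TAA AGA TGA CCT AAC GCT TGC GCA TGG CGA ATT AGA TAG GCA GGA CAT GTA CGC CTA GTA TGA — no ATG→stop ORF.
Longest: frame +3, positions 39–53, 15 nt = 5 codons = 4 aa. → 4 amino acids.

4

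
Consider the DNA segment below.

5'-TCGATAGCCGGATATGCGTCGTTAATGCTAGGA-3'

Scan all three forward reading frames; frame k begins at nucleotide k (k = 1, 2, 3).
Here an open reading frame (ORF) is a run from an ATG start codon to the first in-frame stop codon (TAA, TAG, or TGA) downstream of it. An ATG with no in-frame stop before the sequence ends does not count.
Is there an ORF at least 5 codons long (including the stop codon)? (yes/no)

no

Frame 1: TCG ATA GCC GGA TAT GCG TCG TTA ATG CTA GGA — no ATG→stop ORF.
Frame 2: CGA TAG CCG GAT ATG CGT CGT TAA TGC TAG — ATG at 14, stop TAA at 23 → 12 nt.
Frame 3: GAT AGC CGG ATA TGC GTC GTT AAT GCT AGG — no ATG→stop ORF.
Largest ORF found is 4 codons < 5, so no.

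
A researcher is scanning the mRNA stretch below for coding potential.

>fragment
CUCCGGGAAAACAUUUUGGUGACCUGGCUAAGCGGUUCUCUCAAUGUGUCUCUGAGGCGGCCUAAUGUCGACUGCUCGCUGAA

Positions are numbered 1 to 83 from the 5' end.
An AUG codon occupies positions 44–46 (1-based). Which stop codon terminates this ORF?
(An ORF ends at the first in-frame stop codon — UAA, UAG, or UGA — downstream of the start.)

Codons from position 44: AUG (44–46), UGU (47–49), CUC (50–52), UGA (53–55).
The first in-frame stop codon is UGA.

UGA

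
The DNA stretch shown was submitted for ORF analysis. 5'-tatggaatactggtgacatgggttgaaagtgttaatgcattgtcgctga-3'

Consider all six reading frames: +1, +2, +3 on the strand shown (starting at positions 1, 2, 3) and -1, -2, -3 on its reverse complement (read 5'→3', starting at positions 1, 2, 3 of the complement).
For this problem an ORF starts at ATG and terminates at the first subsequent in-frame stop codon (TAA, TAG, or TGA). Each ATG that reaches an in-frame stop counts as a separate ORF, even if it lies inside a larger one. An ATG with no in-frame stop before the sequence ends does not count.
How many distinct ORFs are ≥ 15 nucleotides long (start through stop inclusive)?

2

Reverse complement (5'→3'): TCAGCGACAATGCATTAACACTTTCAACCCATGTCACCAGTATTCCATA
Frame +1: TAT GGA ATA CTG GTG ACA TGG GTT GAA AGT GTT AAT GCA TTG TCG CTG — no ATG→stop ORF.
Frame +2: ATG GAA TAC TGG TGA CAT GGG TTG AAA GTG TTA ATG CAT TGT CGC TGA — ATG at 2, stop TGA at 14 → 15 nt; ATG at 35, stop TGA at 47 → 15 nt.
Frame +3: TGG AAT ACT GGT GAC ATG GGT TGA AAG TGT TAA TGC ATT GTC GCT — ATG at 18, stop TGA at 24 → 9 nt.
Frame -1: TCA GCG ACA ATG CAT TAA CAC TTT CAA CCC ATG TCA CCA GTA TTC CAT — ATG at 10, stop TAA at 16 → 9 nt.
Frame -2: CAG CGA CAA TGC ATT AAC ACT TTC AAC CCA TGT CAC CAG TAT TCC ATA — no ATG→stop ORF.
Frame -3: AGC GAC AAT GCA TTA ACA CTT TCA ACC CAT GTC ACC AGT ATT CCA — no ATG→stop ORF.
ORFs ≥ 15 nucleotides: frame +2 2–16 (15 nucleotides), frame +2 35–49 (15 nucleotides). Count = 2.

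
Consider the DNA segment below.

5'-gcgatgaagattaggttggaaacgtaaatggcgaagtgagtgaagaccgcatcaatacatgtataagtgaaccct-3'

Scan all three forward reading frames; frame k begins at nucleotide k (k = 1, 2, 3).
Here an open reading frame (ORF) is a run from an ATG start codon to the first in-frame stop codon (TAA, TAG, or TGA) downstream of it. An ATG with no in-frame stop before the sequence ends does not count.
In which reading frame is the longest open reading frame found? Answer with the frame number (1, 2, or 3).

Frame 1: GCG ATG AAG ATT AGG TTG GAA ACG TAA ATG GCG AAG TGA GTG AAG ACC GCA TCA ATA CAT GTA TAA GTG AAC CCT — ATG at 4, stop TAA at 25 → 24 nt; ATG at 28, stop TGA at 37 → 12 nt.
Frame 2: CGA TGA AGA TTA GGT TGG AAA CGT AAA TGG CGA AGT GAG TGA AGA CCG CAT CAA TAC ATG TAT AAG TGA ACC — ATG at 59, stop TGA at 68 → 12 nt.
Frame 3: GAT GAA GAT TAG GTT GGA AAC GTA AAT GGC GAA GTG AGT GAA GAC CGC ATC AAT ACA TGT ATA AGT GAA CCC — no ATG→stop ORF.
Longest ORF is 24 nt in frame 1 (positions 4–27).

1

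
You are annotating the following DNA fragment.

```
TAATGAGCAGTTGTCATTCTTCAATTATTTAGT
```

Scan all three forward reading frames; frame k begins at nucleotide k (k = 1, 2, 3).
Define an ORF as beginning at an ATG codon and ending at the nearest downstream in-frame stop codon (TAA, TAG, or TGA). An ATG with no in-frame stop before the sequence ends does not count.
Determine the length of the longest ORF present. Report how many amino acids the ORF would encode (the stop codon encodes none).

9

Frame 1: TAA TGA GCA GTT GTC ATT CTT CAA TTA TTT AGT — no ATG→stop ORF.
Frame 2: AAT GAG CAG TTG TCA TTC TTC AAT TAT TTA — no ATG→stop ORF.
Frame 3: ATG AGC AGT TGT CAT TCT TCA ATT ATT TAG — ATG at 3, stop TAG at 30 → 30 nt.
Longest: frame 3, positions 3–32, 30 nt = 10 codons = 9 aa. → 9 amino acids.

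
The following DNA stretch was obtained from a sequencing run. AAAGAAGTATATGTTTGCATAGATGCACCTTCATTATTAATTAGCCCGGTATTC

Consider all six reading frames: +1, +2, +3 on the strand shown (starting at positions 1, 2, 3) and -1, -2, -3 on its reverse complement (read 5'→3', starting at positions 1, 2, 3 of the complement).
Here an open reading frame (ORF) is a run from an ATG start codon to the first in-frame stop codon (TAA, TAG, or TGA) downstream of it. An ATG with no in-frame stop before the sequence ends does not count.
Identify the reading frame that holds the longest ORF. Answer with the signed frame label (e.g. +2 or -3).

+2

Reverse complement (5'→3'): GAATACCGGGCTAATTAATAATGAAGGTGCATCTATGCAAACATATACTTCTTT
Frame +1: AAA GAA GTA TAT GTT TGC ATA GAT GCA CCT TCA TTA TTA ATT AGC CCG GTA TTC — no ATG→stop ORF.
Frame +2: AAG AAG TAT ATG TTT GCA TAG ATG CAC CTT CAT TAT TAA TTA GCC CGG TAT — ATG at 11, stop TAG at 20 → 12 nt; ATG at 23, stop TAA at 38 → 18 nt.
Frame +3: AGA AGT ATA TGT TTG CAT AGA TGC ACC TTC ATT ATT AAT TAG CCC GGT ATT — no ATG→stop ORF.
Frame -1: GAA TAC CGG GCT AAT TAA TAA TGA AGG TGC ATC TAT GCA AAC ATA TAC TTC TTT — no ATG→stop ORF.
Frame -2: AAT ACC GGG CTA ATT AAT AAT GAA GGT GCA TCT ATG CAA ACA TAT ACT TCT — no ATG→stop ORF.
Frame -3: ATA CCG GGC TAA TTA ATA ATG AAG GTG CAT CTA TGC AAA CAT ATA CTT CTT — no ATG→stop ORF.
Longest ORF is 18 nt in frame +2 (positions 23–40).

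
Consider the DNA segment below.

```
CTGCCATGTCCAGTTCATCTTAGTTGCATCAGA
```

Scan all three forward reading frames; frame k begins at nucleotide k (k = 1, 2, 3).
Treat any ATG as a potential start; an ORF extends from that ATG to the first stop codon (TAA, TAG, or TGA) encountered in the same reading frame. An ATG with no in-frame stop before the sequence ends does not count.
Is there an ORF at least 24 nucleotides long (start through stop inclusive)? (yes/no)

no

Frame 1: CTG CCA TGT CCA GTT CAT CTT AGT TGC ATC AGA — no ATG→stop ORF.
Frame 2: TGC CAT GTC CAG TTC ATC TTA GTT GCA TCA — no ATG→stop ORF.
Frame 3: GCC ATG TCC AGT TCA TCT TAG TTG CAT CAG — ATG at 6, stop TAG at 21 → 18 nt.
Largest ORF found is 18 nucleotides < 24, so no.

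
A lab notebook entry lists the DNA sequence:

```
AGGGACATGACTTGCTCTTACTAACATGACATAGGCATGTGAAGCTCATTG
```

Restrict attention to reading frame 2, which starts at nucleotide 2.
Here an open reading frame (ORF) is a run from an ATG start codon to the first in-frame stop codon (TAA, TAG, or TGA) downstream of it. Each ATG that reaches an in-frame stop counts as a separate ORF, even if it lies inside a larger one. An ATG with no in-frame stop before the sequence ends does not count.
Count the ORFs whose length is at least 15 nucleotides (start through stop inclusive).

0

Frame 2: GGG ACA TGA CTT GCT CTT ACT AAC ATG ACA TAG GCA TGT GAA GCT CAT — ATG at 26, stop TAG at 32 → 9 nt.
No ORF reaches 15 nucleotides. Count = 0.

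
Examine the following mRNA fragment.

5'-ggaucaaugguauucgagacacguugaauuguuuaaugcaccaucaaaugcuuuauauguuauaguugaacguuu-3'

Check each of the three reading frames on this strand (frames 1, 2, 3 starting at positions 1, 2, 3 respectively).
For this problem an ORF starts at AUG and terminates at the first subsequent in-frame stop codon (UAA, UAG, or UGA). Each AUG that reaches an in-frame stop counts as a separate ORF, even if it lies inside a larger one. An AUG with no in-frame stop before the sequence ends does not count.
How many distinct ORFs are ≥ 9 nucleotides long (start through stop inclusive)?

Frame 1: GGA UCA AUG GUA UUC GAG ACA CGU UGA AUU GUU UAA UGC ACC AUC AAA UGC UUU AUA UGU UAU AGU UGA ACG UUU — AUG at 7, stop UGA at 25 → 21 nt.
Frame 2: GAU CAA UGG UAU UCG AGA CAC GUU GAA UUG UUU AAU GCA CCA UCA AAU GCU UUA UAU GUU AUA GUU GAA CGU — no AUG→stop ORF.
Frame 3: AUC AAU GGU AUU CGA GAC ACG UUG AAU UGU UUA AUG CAC CAU CAA AUG CUU UAU AUG UUA UAG UUG AAC GUU — AUG at 36, stop UAG at 63 → 30 nt; AUG at 48, stop UAG at 63 → 18 nt; AUG at 57, stop UAG at 63 → 9 nt.
ORFs ≥ 9 nucleotides: frame 1 7–27 (21 nucleotides), frame 3 36–65 (30 nucleotides), frame 3 48–65 (18 nucleotides), frame 3 57–65 (9 nucleotides). Count = 4.

4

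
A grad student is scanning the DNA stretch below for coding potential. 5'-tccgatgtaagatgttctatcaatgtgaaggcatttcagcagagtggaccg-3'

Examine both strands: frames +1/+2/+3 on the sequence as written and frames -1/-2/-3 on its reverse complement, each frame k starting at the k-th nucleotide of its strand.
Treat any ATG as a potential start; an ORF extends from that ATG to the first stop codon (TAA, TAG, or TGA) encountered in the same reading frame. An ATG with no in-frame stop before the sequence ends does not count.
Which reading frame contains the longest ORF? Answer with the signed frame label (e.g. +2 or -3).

-3

Reverse complement (5'→3'): CGGTCCACTCTGCTGAAATGCCTTCACATTGATAGAACATCTTACATCGGA
Frame +1: TCC GAT GTA AGA TGT TCT ATC AAT GTG AAG GCA TTT CAG CAG AGT GGA CCG — no ATG→stop ORF.
Frame +2: CCG ATG TAA GAT GTT CTA TCA ATG TGA AGG CAT TTC AGC AGA GTG GAC — ATG at 5, stop TAA at 8 → 6 nt; ATG at 23, stop TGA at 26 → 6 nt.
Frame +3: CGA TGT AAG ATG TTC TAT CAA TGT GAA GGC ATT TCA GCA GAG TGG ACC — no ATG→stop ORF.
Frame -1: CGG TCC ACT CTG CTG AAA TGC CTT CAC ATT GAT AGA ACA TCT TAC ATC GGA — no ATG→stop ORF.
Frame -2: GGT CCA CTC TGC TGA AAT GCC TTC ACA TTG ATA GAA CAT CTT ACA TCG — no ATG→stop ORF.
Frame -3: GTC CAC TCT GCT GAA ATG CCT TCA CAT TGA TAG AAC ATC TTA CAT CGG — ATG at 18, stop TGA at 30 → 15 nt.
Longest ORF is 15 nt in frame -3 (positions 18–32).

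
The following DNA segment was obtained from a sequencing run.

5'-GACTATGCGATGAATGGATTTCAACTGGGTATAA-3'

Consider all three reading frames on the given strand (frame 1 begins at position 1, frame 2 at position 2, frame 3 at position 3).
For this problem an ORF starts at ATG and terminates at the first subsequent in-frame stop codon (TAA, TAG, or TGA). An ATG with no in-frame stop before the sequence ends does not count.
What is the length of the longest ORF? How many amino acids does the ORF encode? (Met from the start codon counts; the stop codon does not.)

Frame 1: GAC TAT GCG ATG AAT GGA TTT CAA CTG GGT ATA — no ATG→stop ORF.
Frame 2: ACT ATG CGA TGA ATG GAT TTC AAC TGG GTA TAA — ATG at 5, stop TGA at 11 → 9 nt; ATG at 14, stop TAA at 32 → 21 nt.
Frame 3: CTA TGC GAT GAA TGG ATT TCA ACT GGG TAT — no ATG→stop ORF.
Longest: frame 2, positions 14–34, 21 nt = 7 codons = 6 aa. → 6 amino acids.

6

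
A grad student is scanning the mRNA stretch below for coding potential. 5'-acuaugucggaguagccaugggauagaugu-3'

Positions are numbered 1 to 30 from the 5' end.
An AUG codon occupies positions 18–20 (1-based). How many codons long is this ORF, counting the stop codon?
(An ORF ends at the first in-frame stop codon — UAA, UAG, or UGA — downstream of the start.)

3

Codons from position 18: AUG (18–20), GGA (21–23), UAG (24–26).
UAG is the first in-frame stop; that's 3 codons including the stop.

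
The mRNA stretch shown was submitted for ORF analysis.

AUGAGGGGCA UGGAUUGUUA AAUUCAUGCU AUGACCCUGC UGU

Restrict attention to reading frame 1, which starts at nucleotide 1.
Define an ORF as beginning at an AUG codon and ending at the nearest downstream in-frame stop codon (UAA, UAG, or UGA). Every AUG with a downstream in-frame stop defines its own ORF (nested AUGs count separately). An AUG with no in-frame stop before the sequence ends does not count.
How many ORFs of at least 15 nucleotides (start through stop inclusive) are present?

1

Frame 1: AUG AGG GGC AUG GAU UGU UAA AUU CAU GCU AUG ACC CUG CUG — AUG at 1, stop UAA at 19 → 21 nt; AUG at 10, stop UAA at 19 → 12 nt.
ORFs ≥ 15 nucleotides: frame 1 1–21 (21 nucleotides). Count = 1.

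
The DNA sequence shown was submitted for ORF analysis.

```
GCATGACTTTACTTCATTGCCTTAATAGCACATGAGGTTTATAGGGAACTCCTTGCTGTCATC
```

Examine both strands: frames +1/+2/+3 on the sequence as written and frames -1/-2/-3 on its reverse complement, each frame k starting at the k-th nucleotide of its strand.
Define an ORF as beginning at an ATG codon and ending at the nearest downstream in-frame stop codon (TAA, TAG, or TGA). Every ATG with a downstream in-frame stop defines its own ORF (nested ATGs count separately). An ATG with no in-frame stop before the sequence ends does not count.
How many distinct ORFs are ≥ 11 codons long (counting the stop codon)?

1

Reverse complement (5'→3'): GATGACAGCAAGGAGTTCCCTATAAACCTCATGTGCTATTAAGGCAATGAAGTAAAGTCATGC
Frame +1: GCA TGA CTT TAC TTC ATT GCC TTA ATA GCA CAT GAG GTT TAT AGG GAA CTC CTT GCT GTC ATC — no ATG→stop ORF.
Frame +2: CAT GAC TTT ACT TCA TTG CCT TAA TAG CAC ATG AGG TTT ATA GGG AAC TCC TTG CTG TCA — no ATG→stop ORF.
Frame +3: ATG ACT TTA CTT CAT TGC CTT AAT AGC ACA TGA GGT TTA TAG GGA ACT CCT TGC TGT CAT — ATG at 3, stop TGA at 33 → 33 nt.
Frame -1: GAT GAC AGC AAG GAG TTC CCT ATA AAC CTC ATG TGC TAT TAA GGC AAT GAA GTA AAG TCA TGC — ATG at 31, stop TAA at 40 → 12 nt.
Frame -2: ATG ACA GCA AGG AGT TCC CTA TAA ACC TCA TGT GCT ATT AAG GCA ATG AAG TAA AGT CAT — ATG at 2, stop TAA at 23 → 24 nt; ATG at 47, stop TAA at 53 → 9 nt.
Frame -3: TGA CAG CAA GGA GTT CCC TAT AAA CCT CAT GTG CTA TTA AGG CAA TGA AGT AAA GTC ATG — no ATG→stop ORF.
ORFs ≥ 11 codons: frame +3 3–35 (11 codons). Count = 1.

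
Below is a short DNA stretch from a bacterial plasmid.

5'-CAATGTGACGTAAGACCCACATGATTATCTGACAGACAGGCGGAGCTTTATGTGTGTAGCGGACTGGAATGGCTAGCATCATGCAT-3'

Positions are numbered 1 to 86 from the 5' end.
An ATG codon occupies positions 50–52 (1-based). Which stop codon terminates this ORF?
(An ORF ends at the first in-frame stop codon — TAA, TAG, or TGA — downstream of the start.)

Codons from position 50: ATG (50–52), TGT (53–55), GTA (56–58), GCG (59–61), GAC (62–64), TGG (65–67), AAT (68–70), GGC (71–73), TAG (74–76).
The first in-frame stop codon is TAG.

TAG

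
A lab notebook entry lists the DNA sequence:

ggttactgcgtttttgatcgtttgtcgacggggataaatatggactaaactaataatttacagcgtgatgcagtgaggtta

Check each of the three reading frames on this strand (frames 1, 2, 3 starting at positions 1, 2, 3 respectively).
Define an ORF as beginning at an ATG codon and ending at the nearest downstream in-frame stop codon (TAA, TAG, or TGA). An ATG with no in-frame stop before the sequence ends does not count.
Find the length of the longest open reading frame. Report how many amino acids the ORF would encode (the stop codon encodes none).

2

Frame 1: GGT TAC TGC GTT TTT GAT CGT TTG TCG ACG GGG ATA AAT ATG GAC TAA ACT AAT AAT TTA CAG CGT GAT GCA GTG AGG TTA — ATG at 40, stop TAA at 46 → 9 nt.
Frame 2: GTT ACT GCG TTT TTG ATC GTT TGT CGA CGG GGA TAA ATA TGG ACT AAA CTA ATA ATT TAC AGC GTG ATG CAG TGA GGT — ATG at 68, stop TGA at 74 → 9 nt.
Frame 3: TTA CTG CGT TTT TGA TCG TTT GTC GAC GGG GAT AAA TAT GGA CTA AAC TAA TAA TTT ACA GCG TGA TGC AGT GAG GTT — no ATG→stop ORF.
Longest: frame 1, positions 40–48, 9 nt = 3 codons = 2 aa. → 2 amino acids.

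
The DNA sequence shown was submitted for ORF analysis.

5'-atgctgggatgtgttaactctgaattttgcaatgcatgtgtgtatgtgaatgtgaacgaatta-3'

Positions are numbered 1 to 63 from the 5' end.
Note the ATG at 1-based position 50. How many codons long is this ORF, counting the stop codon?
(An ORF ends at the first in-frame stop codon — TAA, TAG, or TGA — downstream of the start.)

2

Codons from position 50: ATG (50–52), TGA (53–55).
TGA is the first in-frame stop; that's 2 codons including the stop.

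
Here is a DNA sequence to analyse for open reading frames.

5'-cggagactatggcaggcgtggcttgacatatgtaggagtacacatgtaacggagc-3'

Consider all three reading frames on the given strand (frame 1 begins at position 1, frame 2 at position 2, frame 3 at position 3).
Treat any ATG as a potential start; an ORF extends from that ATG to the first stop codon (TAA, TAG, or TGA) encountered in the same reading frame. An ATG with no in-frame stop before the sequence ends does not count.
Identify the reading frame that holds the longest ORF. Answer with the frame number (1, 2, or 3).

Frame 1: CGG AGA CTA TGG CAG GCG TGG CTT GAC ATA TGT AGG AGT ACA CAT GTA ACG GAG — no ATG→stop ORF.
Frame 2: GGA GAC TAT GGC AGG CGT GGC TTG ACA TAT GTA GGA GTA CAC ATG TAA CGG AGC — ATG at 44, stop TAA at 47 → 6 nt.
Frame 3: GAG ACT ATG GCA GGC GTG GCT TGA CAT ATG TAG GAG TAC ACA TGT AAC GGA — ATG at 9, stop TGA at 24 → 18 nt; ATG at 30, stop TAG at 33 → 6 nt.
Longest ORF is 18 nt in frame 3 (positions 9–26).

3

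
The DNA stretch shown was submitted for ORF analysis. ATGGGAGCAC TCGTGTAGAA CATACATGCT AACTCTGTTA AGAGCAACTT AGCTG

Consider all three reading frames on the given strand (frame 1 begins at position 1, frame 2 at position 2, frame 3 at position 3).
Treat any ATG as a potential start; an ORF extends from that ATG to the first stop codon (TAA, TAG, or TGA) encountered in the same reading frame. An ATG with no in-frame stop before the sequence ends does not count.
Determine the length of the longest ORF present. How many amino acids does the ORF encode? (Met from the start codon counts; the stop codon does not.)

8

Frame 1: ATG GGA GCA CTC GTG TAG AAC ATA CAT GCT AAC TCT GTT AAG AGC AAC TTA GCT — ATG at 1, stop TAG at 16 → 18 nt.
Frame 2: TGG GAG CAC TCG TGT AGA ACA TAC ATG CTA ACT CTG TTA AGA GCA ACT TAG CTG — ATG at 26, stop TAG at 50 → 27 nt.
Frame 3: GGG AGC ACT CGT GTA GAA CAT ACA TGC TAA CTC TGT TAA GAG CAA CTT AGC — no ATG→stop ORF.
Longest: frame 2, positions 26–52, 27 nt = 9 codons = 8 aa. → 8 amino acids.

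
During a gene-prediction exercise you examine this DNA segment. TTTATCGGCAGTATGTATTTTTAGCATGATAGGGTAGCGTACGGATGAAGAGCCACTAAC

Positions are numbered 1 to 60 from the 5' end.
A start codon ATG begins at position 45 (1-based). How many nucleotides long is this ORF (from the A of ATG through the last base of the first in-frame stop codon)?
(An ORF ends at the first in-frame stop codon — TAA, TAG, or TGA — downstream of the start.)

15

Codons from position 45: ATG (45–47), AAG (48–50), AGC (51–53), CAC (54–56), TAA (57–59).
TAA is the first in-frame stop; ORF spans 45–59, 15 nucleotides.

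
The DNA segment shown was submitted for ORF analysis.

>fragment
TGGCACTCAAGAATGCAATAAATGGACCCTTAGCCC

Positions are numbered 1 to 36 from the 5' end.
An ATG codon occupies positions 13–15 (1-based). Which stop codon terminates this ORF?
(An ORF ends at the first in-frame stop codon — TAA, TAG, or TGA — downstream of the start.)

TAA

Codons from position 13: ATG (13–15), CAA (16–18), TAA (19–21).
The first in-frame stop codon is TAA.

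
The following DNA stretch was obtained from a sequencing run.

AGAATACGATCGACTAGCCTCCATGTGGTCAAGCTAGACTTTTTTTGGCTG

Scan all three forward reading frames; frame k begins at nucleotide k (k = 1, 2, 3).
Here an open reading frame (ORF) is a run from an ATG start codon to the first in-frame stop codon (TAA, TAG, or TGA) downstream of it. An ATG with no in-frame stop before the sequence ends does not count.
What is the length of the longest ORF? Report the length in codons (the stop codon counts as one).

Frame 1: AGA ATA CGA TCG ACT AGC CTC CAT GTG GTC AAG CTA GAC TTT TTT TGG CTG — no ATG→stop ORF.
Frame 2: GAA TAC GAT CGA CTA GCC TCC ATG TGG TCA AGC TAG ACT TTT TTT GGC — ATG at 23, stop TAG at 35 → 15 nt.
Frame 3: AAT ACG ATC GAC TAG CCT CCA TGT GGT CAA GCT AGA CTT TTT TTG GCT — no ATG→stop ORF.
Longest: frame 2, positions 23–37, 15 nt = 5 codons = 4 aa. → 5 codons.

5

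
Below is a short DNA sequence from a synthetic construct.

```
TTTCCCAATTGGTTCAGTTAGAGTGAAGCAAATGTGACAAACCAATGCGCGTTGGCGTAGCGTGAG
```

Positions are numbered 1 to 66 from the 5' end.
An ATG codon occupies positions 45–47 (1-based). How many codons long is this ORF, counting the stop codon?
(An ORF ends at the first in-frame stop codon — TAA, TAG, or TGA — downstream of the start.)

Codons from position 45: ATG (45–47), CGC (48–50), GTT (51–53), GGC (54–56), GTA (57–59), GCG (60–62), TGA (63–65).
TGA is the first in-frame stop; that's 7 codons including the stop.

7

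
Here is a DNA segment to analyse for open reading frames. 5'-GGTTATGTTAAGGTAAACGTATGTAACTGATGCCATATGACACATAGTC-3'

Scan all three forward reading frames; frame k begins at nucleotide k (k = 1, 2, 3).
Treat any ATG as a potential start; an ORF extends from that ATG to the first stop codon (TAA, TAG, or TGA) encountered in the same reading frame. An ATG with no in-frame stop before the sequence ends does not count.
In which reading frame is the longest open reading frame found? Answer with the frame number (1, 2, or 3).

Frame 1: GGT TAT GTT AAG GTA AAC GTA TGT AAC TGA TGC CAT ATG ACA CAT AGT — no ATG→stop ORF.
Frame 2: GTT ATG TTA AGG TAA ACG TAT GTA ACT GAT GCC ATA TGA CAC ATA GTC — ATG at 5, stop TAA at 14 → 12 nt.
Frame 3: TTA TGT TAA GGT AAA CGT ATG TAA CTG ATG CCA TAT GAC ACA TAG — ATG at 21, stop TAA at 24 → 6 nt; ATG at 30, stop TAG at 45 → 18 nt.
Longest ORF is 18 nt in frame 3 (positions 30–47).

3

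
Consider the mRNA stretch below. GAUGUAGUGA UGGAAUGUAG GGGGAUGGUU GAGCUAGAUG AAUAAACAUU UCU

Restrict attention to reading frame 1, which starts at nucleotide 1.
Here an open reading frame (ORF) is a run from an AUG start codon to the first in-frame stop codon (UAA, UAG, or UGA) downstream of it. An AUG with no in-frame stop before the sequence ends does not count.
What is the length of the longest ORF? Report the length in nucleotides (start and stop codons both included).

Frame 1: GAU GUA GUG AUG GAA UGU AGG GGG AUG GUU GAG CUA GAU GAA UAA ACA UUU — AUG at 10, stop UAA at 43 → 36 nt; AUG at 25, stop UAA at 43 → 21 nt.
Longest: frame 1, positions 10–45, 36 nt = 12 codons = 11 aa. → 36 nucleotides.

36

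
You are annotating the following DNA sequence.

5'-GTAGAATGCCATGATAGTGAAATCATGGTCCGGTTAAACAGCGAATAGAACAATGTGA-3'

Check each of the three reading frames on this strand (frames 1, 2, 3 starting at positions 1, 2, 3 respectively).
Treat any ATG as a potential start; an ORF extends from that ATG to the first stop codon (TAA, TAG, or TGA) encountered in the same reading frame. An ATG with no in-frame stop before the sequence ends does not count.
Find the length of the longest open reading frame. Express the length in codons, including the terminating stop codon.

9

Frame 1: GTA GAA TGC CAT GAT AGT GAA ATC ATG GTC CGG TTA AAC AGC GAA TAG AAC AAT GTG — ATG at 25, stop TAG at 46 → 24 nt.
Frame 2: TAG AAT GCC ATG ATA GTG AAA TCA TGG TCC GGT TAA ACA GCG AAT AGA ACA ATG TGA — ATG at 11, stop TAA at 35 → 27 nt; ATG at 53, stop TGA at 56 → 6 nt.
Frame 3: AGA ATG CCA TGA TAG TGA AAT CAT GGT CCG GTT AAA CAG CGA ATA GAA CAA TGT — ATG at 6, stop TGA at 12 → 9 nt.
Longest: frame 2, positions 11–37, 27 nt = 9 codons = 8 aa. → 9 codons.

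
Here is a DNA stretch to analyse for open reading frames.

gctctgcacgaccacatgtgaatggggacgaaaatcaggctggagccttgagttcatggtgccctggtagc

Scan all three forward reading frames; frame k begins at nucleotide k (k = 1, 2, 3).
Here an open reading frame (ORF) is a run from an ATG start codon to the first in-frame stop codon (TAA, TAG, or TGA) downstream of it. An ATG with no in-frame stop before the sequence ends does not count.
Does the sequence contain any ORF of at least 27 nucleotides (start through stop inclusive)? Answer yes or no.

yes

Frame 1: GCT CTG CAC GAC CAC ATG TGA ATG GGG ACG AAA ATC AGG CTG GAG CCT TGA GTT CAT GGT GCC CTG GTA — ATG at 16, stop TGA at 19 → 6 nt; ATG at 22, stop TGA at 49 → 30 nt.
Frame 2: CTC TGC ACG ACC ACA TGT GAA TGG GGA CGA AAA TCA GGC TGG AGC CTT GAG TTC ATG GTG CCC TGG TAG — ATG at 56, stop TAG at 68 → 15 nt.
Frame 3: TCT GCA CGA CCA CAT GTG AAT GGG GAC GAA AAT CAG GCT GGA GCC TTG AGT TCA TGG TGC CCT GGT AGC — no ATG→stop ORF.
Frame 1 has an ORF of 30 nucleotides (positions 22–51) ≥ 27, so yes.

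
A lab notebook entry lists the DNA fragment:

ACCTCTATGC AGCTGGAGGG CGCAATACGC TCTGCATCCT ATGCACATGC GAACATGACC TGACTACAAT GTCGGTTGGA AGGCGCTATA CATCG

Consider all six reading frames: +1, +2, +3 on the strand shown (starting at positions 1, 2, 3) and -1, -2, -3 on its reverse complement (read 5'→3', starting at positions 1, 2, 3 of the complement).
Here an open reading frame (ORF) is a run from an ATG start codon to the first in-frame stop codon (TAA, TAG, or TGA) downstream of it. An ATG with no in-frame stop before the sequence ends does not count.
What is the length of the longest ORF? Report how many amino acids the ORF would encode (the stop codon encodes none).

Reverse complement (5'→3'): CGATGTATAGCGCCTTCCAACCGACATTGTAGTCAGGTCATGTTCGCATGTGCATAGGATGCAGAGCGTATTGCGCCCTCCAGCTGCATAGAGGT
Frame +1: ACC TCT ATG CAG CTG GAG GGC GCA ATA CGC TCT GCA TCC TAT GCA CAT GCG AAC ATG ACC TGA CTA CAA TGT CGG TTG GAA GGC GCT ATA CAT — ATG at 7, stop TGA at 61 → 57 nt; ATG at 55, stop TGA at 61 → 9 nt.
Frame +2: CCT CTA TGC AGC TGG AGG GCG CAA TAC GCT CTG CAT CCT ATG CAC ATG CGA ACA TGA CCT GAC TAC AAT GTC GGT TGG AAG GCG CTA TAC ATC — ATG at 41, stop TGA at 56 → 18 nt; ATG at 47, stop TGA at 56 → 12 nt.
Frame +3: CTC TAT GCA GCT GGA GGG CGC AAT ACG CTC TGC ATC CTA TGC ACA TGC GAA CAT GAC CTG ACT ACA ATG TCG GTT GGA AGG CGC TAT ACA TCG — no ATG→stop ORF.
Frame -1: CGA TGT ATA GCG CCT TCC AAC CGA CAT TGT AGT CAG GTC ATG TTC GCA TGT GCA TAG GAT GCA GAG CGT ATT GCG CCC TCC AGC TGC ATA GAG — ATG at 40, stop TAG at 55 → 18 nt.
Frame -2: GAT GTA TAG CGC CTT CCA ACC GAC ATT GTA GTC AGG TCA TGT TCG CAT GTG CAT AGG ATG CAG AGC GTA TTG CGC CCT CCA GCT GCA TAG AGG — ATG at 59, stop TAG at 89 → 33 nt.
Frame -3: ATG TAT AGC GCC TTC CAA CCG ACA TTG TAG TCA GGT CAT GTT CGC ATG TGC ATA GGA TGC AGA GCG TAT TGC GCC CTC CAG CTG CAT AGA GGT — ATG at 3, stop TAG at 30 → 30 nt.
Longest: frame +1, positions 7–63, 57 nt = 19 codons = 18 aa. → 18 amino acids.

18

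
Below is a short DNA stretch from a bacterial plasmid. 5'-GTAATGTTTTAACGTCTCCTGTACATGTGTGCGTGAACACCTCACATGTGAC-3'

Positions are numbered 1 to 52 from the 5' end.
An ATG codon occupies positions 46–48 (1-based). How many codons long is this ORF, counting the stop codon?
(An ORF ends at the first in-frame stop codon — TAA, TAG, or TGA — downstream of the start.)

Codons from position 46: ATG (46–48), TGA (49–51).
TGA is the first in-frame stop; that's 2 codons including the stop.

2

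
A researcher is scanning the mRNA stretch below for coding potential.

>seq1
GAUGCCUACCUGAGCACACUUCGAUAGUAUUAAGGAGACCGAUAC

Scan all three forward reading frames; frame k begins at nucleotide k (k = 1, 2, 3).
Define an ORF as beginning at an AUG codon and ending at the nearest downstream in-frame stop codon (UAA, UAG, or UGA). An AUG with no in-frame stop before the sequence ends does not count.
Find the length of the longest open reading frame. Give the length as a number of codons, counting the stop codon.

4

Frame 1: GAU GCC UAC CUG AGC ACA CUU CGA UAG UAU UAA GGA GAC CGA UAC — no AUG→stop ORF.
Frame 2: AUG CCU ACC UGA GCA CAC UUC GAU AGU AUU AAG GAG ACC GAU — AUG at 2, stop UGA at 11 → 12 nt.
Frame 3: UGC CUA CCU GAG CAC ACU UCG AUA GUA UUA AGG AGA CCG AUA — no AUG→stop ORF.
Longest: frame 2, positions 2–13, 12 nt = 4 codons = 3 aa. → 4 codons.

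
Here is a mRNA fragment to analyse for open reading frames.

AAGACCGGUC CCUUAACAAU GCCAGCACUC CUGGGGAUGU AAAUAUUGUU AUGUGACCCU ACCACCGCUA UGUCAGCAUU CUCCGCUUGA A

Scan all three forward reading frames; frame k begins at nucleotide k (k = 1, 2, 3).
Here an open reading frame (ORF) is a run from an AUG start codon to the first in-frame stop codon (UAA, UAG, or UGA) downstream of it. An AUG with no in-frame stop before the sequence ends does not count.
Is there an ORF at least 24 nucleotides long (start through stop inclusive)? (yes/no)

Frame 1: AAG ACC GGU CCC UUA ACA AUG CCA GCA CUC CUG GGG AUG UAA AUA UUG UUA UGU GAC CCU ACC ACC GCU AUG UCA GCA UUC UCC GCU UGA — AUG at 19, stop UAA at 40 → 24 nt; AUG at 37, stop UAA at 40 → 6 nt; AUG at 70, stop UGA at 88 → 21 nt.
Frame 2: AGA CCG GUC CCU UAA CAA UGC CAG CAC UCC UGG GGA UGU AAA UAU UGU UAU GUG ACC CUA CCA CCG CUA UGU CAG CAU UCU CCG CUU GAA — no AUG→stop ORF.
Frame 3: GAC CGG UCC CUU AAC AAU GCC AGC ACU CCU GGG GAU GUA AAU AUU GUU AUG UGA CCC UAC CAC CGC UAU GUC AGC AUU CUC CGC UUG — AUG at 51, stop UGA at 54 → 6 nt.
Frame 1 has an ORF of 24 nucleotides (positions 19–42) ≥ 24, so yes.

yes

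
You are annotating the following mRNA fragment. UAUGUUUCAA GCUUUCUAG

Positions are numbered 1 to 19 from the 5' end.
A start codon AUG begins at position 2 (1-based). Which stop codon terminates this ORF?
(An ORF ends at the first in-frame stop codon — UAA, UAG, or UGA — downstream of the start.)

UAG

Codons from position 2: AUG (2–4), UUU (5–7), CAA (8–10), GCU (11–13), UUC (14–16), UAG (17–19).
The first in-frame stop codon is UAG.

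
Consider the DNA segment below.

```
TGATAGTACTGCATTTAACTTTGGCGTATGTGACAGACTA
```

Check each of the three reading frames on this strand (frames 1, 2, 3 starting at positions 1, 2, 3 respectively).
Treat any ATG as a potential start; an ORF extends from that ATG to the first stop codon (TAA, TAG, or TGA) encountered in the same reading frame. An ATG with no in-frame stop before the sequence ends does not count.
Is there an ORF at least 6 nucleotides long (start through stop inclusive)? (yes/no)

yes

Frame 1: TGA TAG TAC TGC ATT TAA CTT TGG CGT ATG TGA CAG ACT — ATG at 28, stop TGA at 31 → 6 nt.
Frame 2: GAT AGT ACT GCA TTT AAC TTT GGC GTA TGT GAC AGA CTA — no ATG→stop ORF.
Frame 3: ATA GTA CTG CAT TTA ACT TTG GCG TAT GTG ACA GAC — no ATG→stop ORF.
Frame 1 has an ORF of 6 nucleotides (positions 28–33) ≥ 6, so yes.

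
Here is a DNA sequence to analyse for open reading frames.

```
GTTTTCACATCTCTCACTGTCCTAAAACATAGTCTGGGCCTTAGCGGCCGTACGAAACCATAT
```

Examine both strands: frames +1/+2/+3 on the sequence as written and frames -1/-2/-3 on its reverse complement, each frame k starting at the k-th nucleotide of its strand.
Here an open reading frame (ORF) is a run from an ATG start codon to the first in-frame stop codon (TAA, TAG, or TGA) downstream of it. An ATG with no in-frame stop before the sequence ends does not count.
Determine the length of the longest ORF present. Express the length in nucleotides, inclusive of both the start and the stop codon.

Reverse complement (5'→3'): ATATGGTTTCGTACGGCCGCTAAGGCCCAGACTATGTTTTAGGACAGTGAGAGATGTGAAAAC
Frame +1: GTT TTC ACA TCT CTC ACT GTC CTA AAA CAT AGT CTG GGC CTT AGC GGC CGT ACG AAA CCA TAT — no ATG→stop ORF.
Frame +2: TTT TCA CAT CTC TCA CTG TCC TAA AAC ATA GTC TGG GCC TTA GCG GCC GTA CGA AAC CAT — no ATG→stop ORF.
Frame +3: TTT CAC ATC TCT CAC TGT CCT AAA ACA TAG TCT GGG CCT TAG CGG CCG TAC GAA ACC ATA — no ATG→stop ORF.
Frame -1: ATA TGG TTT CGT ACG GCC GCT AAG GCC CAG ACT ATG TTT TAG GAC AGT GAG AGA TGT GAA AAC — ATG at 34, stop TAG at 40 → 9 nt.
Frame -2: TAT GGT TTC GTA CGG CCG CTA AGG CCC AGA CTA TGT TTT AGG ACA GTG AGA GAT GTG AAA — no ATG→stop ORF.
Frame -3: ATG GTT TCG TAC GGC CGC TAA GGC CCA GAC TAT GTT TTA GGA CAG TGA GAG ATG TGA AAA — ATG at 3, stop TAA at 21 → 21 nt; ATG at 54, stop TGA at 57 → 6 nt.
Longest: frame -3, positions 3–23, 21 nt = 7 codons = 6 aa. → 21 nucleotides.

21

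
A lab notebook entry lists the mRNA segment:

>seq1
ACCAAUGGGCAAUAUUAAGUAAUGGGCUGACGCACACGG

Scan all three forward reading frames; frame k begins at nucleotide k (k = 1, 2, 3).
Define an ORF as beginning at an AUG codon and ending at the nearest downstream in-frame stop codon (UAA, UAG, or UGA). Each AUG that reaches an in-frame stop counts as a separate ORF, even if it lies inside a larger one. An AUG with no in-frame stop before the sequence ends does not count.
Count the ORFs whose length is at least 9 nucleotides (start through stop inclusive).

2

Frame 1: ACC AAU GGG CAA UAU UAA GUA AUG GGC UGA CGC ACA CGG — AUG at 22, stop UGA at 28 → 9 nt.
Frame 2: CCA AUG GGC AAU AUU AAG UAA UGG GCU GAC GCA CAC — AUG at 5, stop UAA at 20 → 18 nt.
Frame 3: CAA UGG GCA AUA UUA AGU AAU GGG CUG ACG CAC ACG — no AUG→stop ORF.
ORFs ≥ 9 nucleotides: frame 1 22–30 (9 nucleotides), frame 2 5–22 (18 nucleotides). Count = 2.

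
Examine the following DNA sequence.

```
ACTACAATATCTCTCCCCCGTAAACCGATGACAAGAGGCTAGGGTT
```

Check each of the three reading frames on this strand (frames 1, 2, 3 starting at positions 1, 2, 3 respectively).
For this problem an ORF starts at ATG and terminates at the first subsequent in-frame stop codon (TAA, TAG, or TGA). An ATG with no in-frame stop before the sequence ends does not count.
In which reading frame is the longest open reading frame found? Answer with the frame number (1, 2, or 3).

Frame 1: ACT ACA ATA TCT CTC CCC CGT AAA CCG ATG ACA AGA GGC TAG GGT — ATG at 28, stop TAG at 40 → 15 nt.
Frame 2: CTA CAA TAT CTC TCC CCC GTA AAC CGA TGA CAA GAG GCT AGG GTT — no ATG→stop ORF.
Frame 3: TAC AAT ATC TCT CCC CCG TAA ACC GAT GAC AAG AGG CTA GGG — no ATG→stop ORF.
Longest ORF is 15 nt in frame 1 (positions 28–42).

1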